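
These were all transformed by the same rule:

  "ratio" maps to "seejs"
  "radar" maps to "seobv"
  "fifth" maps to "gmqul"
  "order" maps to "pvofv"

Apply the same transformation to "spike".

A repeating key of period 3 is used — shifts +1, +4, +11 over and over.
On spike: s+1=t, p+4=t, i+11=t, k+1=l, e+4=i.

tttli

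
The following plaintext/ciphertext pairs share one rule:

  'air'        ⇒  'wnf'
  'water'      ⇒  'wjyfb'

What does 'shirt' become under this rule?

ywnmx

The output letters match the input read backwards, each shifted +5: air reversed is ria. Two steps: reverse the string, then apply a Caesar shift of +5.
Applying it to shirt: reverse → trihs; then shift: t+5=y, r+5=w, i+5=n, h+5=m, s+5=x.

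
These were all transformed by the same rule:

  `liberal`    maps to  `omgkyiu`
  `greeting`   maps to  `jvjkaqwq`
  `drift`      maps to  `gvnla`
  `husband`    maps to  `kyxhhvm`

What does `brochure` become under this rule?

In liberal: l→o is +3, i→m is +4, b→g is +5, e→k is +6 — the shift increases by 1 each position. Letter i (0-indexed) is shifted by i+3, so successive shifts are 3, 4, 5, ….
Applying it to brochure: b+3=e, r+4=v, o+5=t, c+6=i, h+7=o, u+8=c, r+9=a, e+10=o.

evtiocao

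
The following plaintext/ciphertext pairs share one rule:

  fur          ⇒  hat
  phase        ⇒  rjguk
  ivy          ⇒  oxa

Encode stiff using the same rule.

The rule splits by letter class: vowels +6, consonants +2.
Applying it to stiff: s(cons)+2=u, t(cons)+2=v, i(vowel)+6=o, f(cons)+2=h, f(cons)+2=h.

uvohh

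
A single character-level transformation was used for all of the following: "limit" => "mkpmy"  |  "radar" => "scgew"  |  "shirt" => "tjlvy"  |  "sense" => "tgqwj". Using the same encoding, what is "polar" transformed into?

In limit: l→m is +1, i→k is +2, m→p is +3, i→m is +4 — the shift increases by 1 each position. The shift increases by 1 at each position, starting from +1: 1, 2, 3, ….
For polar: p+1=q, o+2=q, l+3=o, a+4=e, r+5=w.

qqoew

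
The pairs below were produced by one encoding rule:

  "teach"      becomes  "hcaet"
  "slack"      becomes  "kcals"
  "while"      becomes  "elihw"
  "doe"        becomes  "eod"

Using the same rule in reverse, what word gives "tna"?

ant

The output letters match the input read backwards: teach reversed is hcaet. It's just the letters in reverse order.
Decoding tna: then reverse → ant.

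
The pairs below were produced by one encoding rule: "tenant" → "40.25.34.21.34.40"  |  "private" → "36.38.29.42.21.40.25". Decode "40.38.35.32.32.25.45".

Each letter is replaced by its alphabet position (a=1..z=26) + 20.
Reversing it on 40.38.35.32.32.25.45: 40→(40−20)÷1=20=t, 38→(38−20)÷1=18=r, 35→(35−20)÷1=15=o, 32→(32−20)÷1=12=l, 32→(32−20)÷1=12=l, 25→(25−20)÷1=5=e, 45→(45−20)÷1=25=y.

trolley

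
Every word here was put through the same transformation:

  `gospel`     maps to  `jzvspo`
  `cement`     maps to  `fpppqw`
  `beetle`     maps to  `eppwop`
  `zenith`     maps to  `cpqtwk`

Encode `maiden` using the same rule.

pltgpq

The shift depends on letter class: consonant g→j is +3, but vowel o→z is +11. The rule splits by letter class: vowels +11, consonants +3.
On maiden: m(cons)+3=p, a(vowel)+11=l, i(vowel)+11=t, d(cons)+3=g, e(vowel)+11=p, n(cons)+3=q.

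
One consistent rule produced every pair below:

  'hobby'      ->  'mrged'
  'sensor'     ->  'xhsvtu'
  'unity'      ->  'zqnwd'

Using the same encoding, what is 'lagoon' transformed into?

qdlrtq

A repeating key of period 2 is used — shifts +5, +3 over and over.
For lagoon: l+5=q, a+3=d, g+5=l, o+3=r, o+5=t, n+3=q.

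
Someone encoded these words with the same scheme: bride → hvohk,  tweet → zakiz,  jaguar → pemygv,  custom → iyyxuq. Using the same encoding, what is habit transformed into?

nehmz

Shifts by position in bride: pos 0: b→h (+6), pos 1: r→v (+4), pos 2: i→o (+6), pos 3: d→h (+4) — repeating every 2. The shifts repeat in a cycle of length 2: positions 0,1,… shift by +6, +4, then the pattern repeats.
For habit: h+6=n, a+4=e, b+6=h, i+4=m, t+6=z.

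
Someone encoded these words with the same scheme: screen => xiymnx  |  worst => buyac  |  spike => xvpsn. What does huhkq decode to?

In screen: s→x is +5, c→i is +6, r→y is +7, e→m is +8 — the shift increases by 1 each position. The shift increases by 1 at each position, starting from +5: 5, 6, 7, ….
Decoding huhkq: h−5=c, u−6=o, h−7=a, k−8=c, q−9=h.

coach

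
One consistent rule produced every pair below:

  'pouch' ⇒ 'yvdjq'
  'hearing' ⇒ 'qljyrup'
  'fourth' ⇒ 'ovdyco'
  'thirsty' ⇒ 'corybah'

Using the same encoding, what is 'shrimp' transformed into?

boapvw

It's a Vigenère-style cipher with numeric key [9,7]: position i shifts by key[i mod 2].
Applying it to shrimp: s+9=b, h+7=o, r+9=a, i+7=p, m+9=v, p+7=w.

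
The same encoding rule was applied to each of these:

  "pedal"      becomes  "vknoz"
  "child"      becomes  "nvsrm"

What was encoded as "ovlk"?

able

The output letters match the input read backwards, each shifted +10: pedal reversed is ladep. Read the word backwards and shift each letter +10.
Reversing it on ovlk: shift back: o−10=e, v−10=l, l−10=b, k−10=a → elba; then reverse → able.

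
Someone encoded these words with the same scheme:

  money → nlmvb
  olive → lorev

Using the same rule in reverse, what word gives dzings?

Each pair mirrors across the alphabet (m↔n, o↔l, n↔m): positions sum to 25. Letters are reflected about the middle of the alphabet (position → 25−position): Atbash.
Decoding dzings: d↔w, z↔a, i↔r, n↔m, g↔t, s↔h.

warmth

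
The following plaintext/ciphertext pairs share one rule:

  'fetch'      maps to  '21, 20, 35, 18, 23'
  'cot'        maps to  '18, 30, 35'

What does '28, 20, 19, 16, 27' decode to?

f is letter #6 and maps to 21: an offset of 15. Letters become their 1-based position plus 15 (so a→16, b→17, …).
Undoing it on 28, 20, 19, 16, 27: 28→(28−15)÷1=13=m, 20→(20−15)÷1=5=e, 19→(19−15)÷1=4=d, 16→(16−15)÷1=1=a, 27→(27−15)÷1=12=l.

medal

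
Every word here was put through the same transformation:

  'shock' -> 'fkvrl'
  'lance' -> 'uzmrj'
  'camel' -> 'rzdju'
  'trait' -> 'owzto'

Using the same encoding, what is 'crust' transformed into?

s(18)→f(5) and h(7)→k(10) fit y≡9x+25 (mod 26); the inverse of 9 mod 26 is 3. Each letter's alphabet position (a=0..z=25) is mapped through 9·x+25 mod 26 — an affine cipher.
Applying it to crust: c(2)→9·2+25≡17=r; r(17)→9·17+25≡22=w; u(20)→9·20+25≡23=x; s(18)→9·18+25≡5=f; t(19)→9·19+25≡14=o (all mod 26).

rwxfo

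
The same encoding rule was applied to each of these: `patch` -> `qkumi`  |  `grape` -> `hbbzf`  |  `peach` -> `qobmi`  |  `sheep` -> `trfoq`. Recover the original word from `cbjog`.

It's a Vigenère-style cipher with numeric key [1,10]: position i shifts by key[i mod 2].
Decoding cbjog: c−1=b, b−10=r, j−1=i, o−10=e, g−1=f.

brief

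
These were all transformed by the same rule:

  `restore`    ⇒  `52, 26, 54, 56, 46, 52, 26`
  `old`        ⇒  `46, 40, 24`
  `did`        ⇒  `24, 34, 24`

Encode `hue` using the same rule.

32, 58, 26

r(#18)→52 and e(#5)→26: differences scale by 2, so n = 2·pos + 16. With a=1..z=26, the number is 2·pos + 16.
Applying it to hue: h=8→32, u=21→58, e=5→26.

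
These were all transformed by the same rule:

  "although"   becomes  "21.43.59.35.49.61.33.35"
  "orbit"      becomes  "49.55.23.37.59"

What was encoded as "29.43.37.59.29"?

a(#1)→21 and l(#12)→43: differences scale by 2, so n = 2·pos + 19. With a=1..z=26, the number is 2·pos + 19.
Decoding 29.43.37.59.29: 29→(29−19)÷2=5=e, 43→(43−19)÷2=12=l, 37→(37−19)÷2=9=i, 59→(59−19)÷2=20=t, 29→(29−19)÷2=5=e.

elite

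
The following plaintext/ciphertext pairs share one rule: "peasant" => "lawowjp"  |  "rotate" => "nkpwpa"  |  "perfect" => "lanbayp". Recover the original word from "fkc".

jog

Every letter moves 22 places later in the alphabet, wrapping around z→a.
Reversing it on fkc: f−22=j, k−22=o, c−22=g.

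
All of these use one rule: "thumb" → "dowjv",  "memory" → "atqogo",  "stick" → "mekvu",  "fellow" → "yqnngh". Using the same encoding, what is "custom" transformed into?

oqvuwe

The output letters match the input read backwards, each shifted +2: thumb reversed is bmuht. The word is reversed, then every letter is shifted forward by 2.
On custom: reverse → motsuc; then shift: m+2=o, o+2=q, t+2=v, s+2=u, u+2=w, c+2=e.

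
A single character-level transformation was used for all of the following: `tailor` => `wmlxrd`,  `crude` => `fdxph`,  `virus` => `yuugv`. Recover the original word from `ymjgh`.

vague

A repeating key of period 2 is used — shifts +3, +12 over and over.
Undoing it on ymjgh: y−3=v, m−12=a, j−3=g, g−12=u, h−3=e.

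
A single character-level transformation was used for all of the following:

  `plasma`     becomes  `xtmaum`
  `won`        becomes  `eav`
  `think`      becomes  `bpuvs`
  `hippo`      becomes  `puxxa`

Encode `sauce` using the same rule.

Two shifts are in play — +12 for a/e/i/o/u, +8 for every other letter.
Applying it to sauce: s(cons)+8=a, a(vowel)+12=m, u(vowel)+12=g, c(cons)+8=k, e(vowel)+12=q.

amgkq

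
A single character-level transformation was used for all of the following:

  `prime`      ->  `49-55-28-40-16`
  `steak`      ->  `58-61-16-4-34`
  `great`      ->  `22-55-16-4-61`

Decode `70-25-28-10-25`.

which

p(#16)→49 and r(#18)→55: differences scale by 3, so n = 3·pos + 1. The formula is n = 3×(alphabet index, a=1) + 1.
Undoing it on 70-25-28-10-25: 70→(70−1)÷3=23=w, 25→(25−1)÷3=8=h, 28→(28−1)÷3=9=i, 10→(10−1)÷3=3=c, 25→(25−1)÷3=8=h.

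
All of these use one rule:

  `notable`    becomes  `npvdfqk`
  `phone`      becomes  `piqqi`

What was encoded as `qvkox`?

quilt

Letter i (0-indexed) is shifted by i+0, so successive shifts are 0, 1, 2, ….
Undoing it on qvkox: q−0=q, v−1=u, k−2=i, o−3=l, x−4=t.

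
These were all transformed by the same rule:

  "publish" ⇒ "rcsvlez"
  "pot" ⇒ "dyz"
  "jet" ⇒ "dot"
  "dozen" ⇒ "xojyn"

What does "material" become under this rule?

vksbodkw

The output letters match the input read backwards, each shifted +10: publish reversed is hsilbup. The word is reversed, then every letter is shifted forward by 10.
On material: reverse → lairetam; then shift: l+10=v, a+10=k, i+10=s, r+10=b, e+10=o, t+10=d, a+10=k, m+10=w.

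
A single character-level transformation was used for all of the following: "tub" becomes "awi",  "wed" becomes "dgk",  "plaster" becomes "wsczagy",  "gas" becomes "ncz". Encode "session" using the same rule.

zgzzkqu

The rule splits by letter class: vowels +2, consonants +7.
For session: s(cons)+7=z, e(vowel)+2=g, s(cons)+7=z, s(cons)+7=z, i(vowel)+2=k, o(vowel)+2=q, n(cons)+7=u.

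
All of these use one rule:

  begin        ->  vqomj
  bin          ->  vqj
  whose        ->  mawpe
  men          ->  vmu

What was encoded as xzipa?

The word is reversed, then every letter is shifted forward by 8.
Undoing it on xzipa: shift back: x−8=p, z−8=r, i−8=a, p−8=h, a−8=s → prahs; then reverse → sharp.

sharp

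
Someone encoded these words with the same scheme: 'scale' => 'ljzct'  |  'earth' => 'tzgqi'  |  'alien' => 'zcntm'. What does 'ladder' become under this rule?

czootg

s(18)→l(11) and c(2)→j(9) fit y≡5x+25 (mod 26); the inverse of 5 mod 26 is 21. Treating letters as 0–25, the rule is x ↦ 5x + 25 (mod 26).
On ladder: l(11)→5·11+25≡2=c; a(0)→5·0+25≡25=z; d(3)→5·3+25≡14=o; d(3)→5·3+25≡14=o; e(4)→5·4+25≡19=t; r(17)→5·17+25≡6=g (all mod 26).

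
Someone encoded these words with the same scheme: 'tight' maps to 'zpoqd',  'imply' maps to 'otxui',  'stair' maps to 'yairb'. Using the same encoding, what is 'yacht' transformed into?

ehkqd

In tight: t→z is +6, i→p is +7, g→o is +8, h→q is +9 — the shift increases by 1 each position. Each letter shifts forward by (position + 6), i.e. 6, 7, 8, … — the shift grows by one for each successive letter.
Applying it to yacht: y+6=e, a+7=h, c+8=k, h+9=q, t+10=d.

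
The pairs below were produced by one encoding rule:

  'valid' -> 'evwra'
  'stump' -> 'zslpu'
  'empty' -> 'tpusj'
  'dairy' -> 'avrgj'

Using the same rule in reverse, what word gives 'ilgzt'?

nurse

v(21)→e(4) and a(0)→v(21) fit y≡19x+21 (mod 26); the inverse of 19 mod 26 is 11. Each letter's alphabet position (a=0..z=25) is mapped through 19·x+21 mod 26 — an affine cipher.
Decoding ilgzt: i(8)→11·(8−21)≡13=n; l(11)→11·(11−21)≡20=u; g(6)→11·(6−21)≡17=r; z(25)→11·(25−21)≡18=s; t(19)→11·(19−21)≡4=e (all mod 26).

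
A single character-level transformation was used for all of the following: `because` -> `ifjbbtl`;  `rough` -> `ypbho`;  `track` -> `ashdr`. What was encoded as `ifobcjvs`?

behavior

Shifts by position in because: pos 0: b→i (+7), pos 1: e→f (+1), pos 2: c→j (+7), pos 3: a→b (+1) — repeating every 2. It's a Vigenère-style cipher with numeric key [7,1]: position i shifts by key[i mod 2].
Reversing it on ifobcjvs: i−7=b, f−1=e, o−7=h, b−1=a, c−7=v, j−1=i, v−7=o, s−1=r.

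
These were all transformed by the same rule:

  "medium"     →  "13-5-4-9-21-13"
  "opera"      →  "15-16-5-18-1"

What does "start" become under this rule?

19-20-1-18-20

m is letter #13 and maps to 13: an offset of 0. Each letter is replaced by its alphabet position (a=1, b=2, …, z=26).
For start: s=19→19, t=20→20, a=1→1, r=18→18, t=20→20.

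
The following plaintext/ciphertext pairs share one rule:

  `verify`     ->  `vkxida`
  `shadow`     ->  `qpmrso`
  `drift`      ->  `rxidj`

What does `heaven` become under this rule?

v(21)→v(21) and e(4)→k(10) fit y≡19x+12 (mod 26); the inverse of 19 mod 26 is 11. This is an affine cipher: with a=0,…,z=25, each position x becomes (19x+12) mod 26.
For heaven: h(7)→19·7+12≡15=p; e(4)→19·4+12≡10=k; a(0)→19·0+12≡12=m; v(21)→19·21+12≡21=v; e(4)→19·4+12≡10=k; n(13)→19·13+12≡25=z (all mod 26).

pkmvkz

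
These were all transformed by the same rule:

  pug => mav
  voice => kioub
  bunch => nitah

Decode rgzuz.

The output letters match the input read backwards, each shifted +6: pug reversed is gup. Two steps: reverse the string, then apply a Caesar shift of +6.
Decoding rgzuz: shift back: r−6=l, g−6=a, z−6=t, u−6=o, z−6=t → latot; then reverse → total.

total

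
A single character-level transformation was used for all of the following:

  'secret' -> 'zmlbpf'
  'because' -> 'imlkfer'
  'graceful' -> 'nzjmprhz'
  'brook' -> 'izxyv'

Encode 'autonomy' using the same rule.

In secret: s→z is +7, e→m is +8, c→l is +9, r→b is +10 — the shift increases by 1 each position. The shift increases by 1 at each position, starting from +7: 7, 8, 9, ….
Applying it to autonomy: a+7=h, u+8=c, t+9=c, o+10=y, n+11=y, o+12=a, m+13=z, y+14=m.

hccyyazm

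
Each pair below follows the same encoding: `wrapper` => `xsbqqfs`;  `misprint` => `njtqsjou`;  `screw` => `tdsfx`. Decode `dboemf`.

Compare letters: w→x is +1, r→s is +1, a→b is +1 — a constant shift. Every letter moves 1 place later in the alphabet, wrapping around z→a.
Undoing it on dboemf: d−1=c, b−1=a, o−1=n, e−1=d, m−1=l, f−1=e.

candle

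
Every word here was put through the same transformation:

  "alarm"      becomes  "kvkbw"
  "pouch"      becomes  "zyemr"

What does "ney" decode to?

Each letter is shifted forward by 10 in the alphabet (a Caesar shift of +10).
Reversing it on ney: n−10=d, e−10=u, y−10=o.

duo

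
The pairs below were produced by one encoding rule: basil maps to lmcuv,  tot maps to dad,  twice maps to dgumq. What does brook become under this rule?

lbaau

The shift depends on letter class: consonant b→l is +10, but vowel a→m is +12. Two shifts are in play — +12 for a/e/i/o/u, +10 for every other letter.
For brook: b(cons)+10=l, r(cons)+10=b, o(vowel)+12=a, o(vowel)+12=a, k(cons)+10=u.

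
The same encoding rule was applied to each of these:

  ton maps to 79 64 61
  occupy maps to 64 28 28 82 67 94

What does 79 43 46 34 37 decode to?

thief

Each letter becomes 3×(its alphabet position, a=1..z=26) + 19.
Decoding 79 43 46 34 37: 79→(79−19)÷3=20=t, 43→(43−19)÷3=8=h, 46→(46−19)÷3=9=i, 34→(34−19)÷3=5=e, 37→(37−19)÷3=6=f.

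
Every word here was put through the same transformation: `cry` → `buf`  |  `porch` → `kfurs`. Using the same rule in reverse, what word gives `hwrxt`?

The output letters match the input read backwards, each shifted +3: cry reversed is yrc. Two steps: reverse the string, then apply a Caesar shift of +3.
Undoing it on hwrxt: shift back: h−3=e, w−3=t, r−3=o, x−3=u, t−3=q → etouq; then reverse → quote.

quote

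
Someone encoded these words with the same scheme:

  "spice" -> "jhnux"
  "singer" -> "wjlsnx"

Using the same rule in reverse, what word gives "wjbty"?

tower

The output letters match the input read backwards, each shifted +5: spice reversed is ecips. Read the word backwards and shift each letter +5.
Undoing it on wjbty: shift back: w−5=r, j−5=e, b−5=w, t−5=o, y−5=t → rewot; then reverse → tower.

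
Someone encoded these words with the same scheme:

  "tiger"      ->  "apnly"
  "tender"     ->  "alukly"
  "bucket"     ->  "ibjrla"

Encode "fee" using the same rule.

mll

This is a Caesar cipher with shift 7.
Applying it to fee: f+7=m, e+7=l, e+7=l.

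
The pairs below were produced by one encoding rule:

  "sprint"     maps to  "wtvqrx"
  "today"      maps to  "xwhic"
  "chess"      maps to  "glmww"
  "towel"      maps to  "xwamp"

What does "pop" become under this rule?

twt

The shift depends on letter class: consonant s→w is +4, but vowel i→q is +8. Vowels shift forward by 8 and consonants shift forward by 4.
Applying it to pop: p(cons)+4=t, o(vowel)+8=w, p(cons)+4=t.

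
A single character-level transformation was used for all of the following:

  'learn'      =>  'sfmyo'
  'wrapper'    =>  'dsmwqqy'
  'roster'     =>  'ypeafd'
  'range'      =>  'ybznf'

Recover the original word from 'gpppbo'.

zodiac

Shifts by position in learn: pos 0: l→s (+7), pos 1: e→f (+1), pos 2: a→m (+12), pos 3: r→y (+7), pos 4: n→o (+1) — repeating every 3. The shifts repeat in a cycle of length 3: positions 0,1,… shift by +7, +1, +12, then the pattern repeats.
Undoing it on gpppbo: g−7=z, p−1=o, p−12=d, p−7=i, b−1=a, o−12=c.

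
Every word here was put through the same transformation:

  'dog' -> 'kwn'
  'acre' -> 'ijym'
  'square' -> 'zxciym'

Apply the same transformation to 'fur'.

mcy

Vowels shift forward by 8 and consonants shift forward by 7.
On fur: f(cons)+7=m, u(vowel)+8=c, r(cons)+7=y.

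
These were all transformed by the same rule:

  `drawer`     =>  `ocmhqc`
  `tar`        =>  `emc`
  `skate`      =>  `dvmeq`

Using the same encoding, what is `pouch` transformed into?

aagns

Vowels shift forward by 12 and consonants shift forward by 11.
For pouch: p(cons)+11=a, o(vowel)+12=a, u(vowel)+12=g, c(cons)+11=n, h(cons)+11=s.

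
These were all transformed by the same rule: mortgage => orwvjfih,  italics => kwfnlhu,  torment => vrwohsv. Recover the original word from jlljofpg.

highland

Shifts by position in mortgage: pos 0: m→o (+2), pos 1: o→r (+3), pos 2: r→w (+5), pos 3: t→v (+2), pos 4: g→j (+3), pos 5: a→f (+5) — repeating every 3. It's a Vigenère-style cipher with numeric key [2,3,5]: position i shifts by key[i mod 3].
Undoing it on jlljofpg: j−2=h, l−3=i, l−5=g, j−2=h, o−3=l, f−5=a, p−2=n, g−3=d.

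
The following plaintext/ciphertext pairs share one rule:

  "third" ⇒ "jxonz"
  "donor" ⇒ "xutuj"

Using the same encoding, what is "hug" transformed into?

The output letters match the input read backwards, each shifted +6: third reversed is driht. The word is reversed, then every letter is shifted forward by 6.
On hug: reverse → guh; then shift: g+6=m, u+6=a, h+6=n.

man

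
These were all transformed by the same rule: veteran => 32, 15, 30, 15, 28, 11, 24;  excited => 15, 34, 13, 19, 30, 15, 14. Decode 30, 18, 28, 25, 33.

throw

v is letter #22 and maps to 32: an offset of 10. Each letter is replaced by its alphabet position (a=1..z=26) + 10.
Reversing it on 30, 18, 28, 25, 33: 30→(30−10)÷1=20=t, 18→(18−10)÷1=8=h, 28→(28−10)÷1=18=r, 25→(25−10)÷1=15=o, 33→(33−10)÷1=23=w.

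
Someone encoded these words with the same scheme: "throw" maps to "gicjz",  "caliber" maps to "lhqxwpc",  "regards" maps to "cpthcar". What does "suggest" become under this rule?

t(19)→g(6) and h(7)→i(8) fit y≡15x+7 (mod 26); the inverse of 15 mod 26 is 7. Treating letters as 0–25, the rule is x ↦ 15x + 7 (mod 26).
For suggest: s(18)→15·18+7≡17=r; u(20)→15·20+7≡21=v; g(6)→15·6+7≡19=t; g(6)→15·6+7≡19=t; e(4)→15·4+7≡15=p; s(18)→15·18+7≡17=r; t(19)→15·19+7≡6=g (all mod 26).

rvttprg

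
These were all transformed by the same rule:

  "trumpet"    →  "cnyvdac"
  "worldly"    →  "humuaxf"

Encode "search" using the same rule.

The output letters match the input read backwards, each shifted +9: trumpet reversed is tepmurt. The word is reversed, then every letter is shifted forward by 9.
For search: reverse → hcraes; then shift: h+9=q, c+9=l, r+9=a, a+9=j, e+9=n, s+9=b.

qlajnb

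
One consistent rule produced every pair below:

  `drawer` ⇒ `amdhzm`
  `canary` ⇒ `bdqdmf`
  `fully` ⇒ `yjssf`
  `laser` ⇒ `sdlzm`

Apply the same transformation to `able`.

d(3)→a(0) and r(17)→m(12) fit y≡25x+3 (mod 26); the inverse of 25 mod 26 is 25. Each letter's alphabet position (a=0..z=25) is mapped through 25·x+3 mod 26 — an affine cipher.
Applying it to able: a(0)→25·0+3≡3=d; b(1)→25·1+3≡2=c; l(11)→25·11+3≡18=s; e(4)→25·4+3≡25=z (all mod 26).

dcsz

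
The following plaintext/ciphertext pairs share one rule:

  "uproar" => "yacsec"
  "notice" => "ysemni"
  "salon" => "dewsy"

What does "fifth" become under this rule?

The shift depends on letter class: consonant p→a is +11, but vowel u→y is +4. Two shifts are in play — +4 for a/e/i/o/u, +11 for every other letter.
For fifth: f(cons)+11=q, i(vowel)+4=m, f(cons)+11=q, t(cons)+11=e, h(cons)+11=s.

qmqes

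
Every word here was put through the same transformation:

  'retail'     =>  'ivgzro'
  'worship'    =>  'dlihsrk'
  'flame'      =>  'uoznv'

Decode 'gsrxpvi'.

thicker

Each pair mirrors across the alphabet (r↔i, e↔v, t↔g): positions sum to 25. Letters are reflected about the middle of the alphabet (position → 25−position): Atbash.
Decoding gsrxpvi: g↔t, s↔h, r↔i, x↔c, p↔k, v↔e, i↔r.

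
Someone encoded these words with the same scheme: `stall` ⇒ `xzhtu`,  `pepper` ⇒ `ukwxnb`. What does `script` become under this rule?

In stall: s→x is +5, t→z is +6, a→h is +7, l→t is +8 — the shift increases by 1 each position. The shift increases by 1 at each position, starting from +5: 5, 6, 7, ….
On script: s+5=x, c+6=i, r+7=y, i+8=q, p+9=y, t+10=d.

xiyqyd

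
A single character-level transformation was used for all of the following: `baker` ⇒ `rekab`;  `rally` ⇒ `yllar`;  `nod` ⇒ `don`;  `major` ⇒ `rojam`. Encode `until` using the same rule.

litnu

The output letters match the input read backwards: baker reversed is rekab. It's just the letters in reverse order.
For until: reverse → litnu.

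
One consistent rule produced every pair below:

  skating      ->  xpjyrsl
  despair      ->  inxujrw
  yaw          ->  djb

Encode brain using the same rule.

The shift depends on letter class: consonant s→x is +5, but vowel a→j is +9. The rule splits by letter class: vowels +9, consonants +5.
On brain: b(cons)+5=g, r(cons)+5=w, a(vowel)+9=j, i(vowel)+9=r, n(cons)+5=s.

gwjrs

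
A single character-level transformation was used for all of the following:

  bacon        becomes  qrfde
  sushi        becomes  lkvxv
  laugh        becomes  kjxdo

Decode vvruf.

cross

Two steps: reverse the string, then apply a Caesar shift of +3.
Decoding vvruf: shift back: v−3=s, v−3=s, r−3=o, u−3=r, f−3=c → ssorc; then reverse → cross.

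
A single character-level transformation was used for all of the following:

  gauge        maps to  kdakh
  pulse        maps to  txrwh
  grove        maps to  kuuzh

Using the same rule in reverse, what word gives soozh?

Shifts by position in gauge: pos 0: g→k (+4), pos 1: a→d (+3), pos 2: u→a (+6), pos 3: g→k (+4), pos 4: e→h (+3) — repeating every 3. It's a Vigenère-style cipher with numeric key [4,3,6]: position i shifts by key[i mod 3].
Decoding soozh: s−4=o, o−3=l, o−6=i, z−4=v, h−3=e.

olive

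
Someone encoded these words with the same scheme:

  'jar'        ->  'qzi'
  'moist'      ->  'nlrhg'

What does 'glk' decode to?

top

Each letter is replaced by its mirror in the alphabet: a↔z, b↔y, c↔x, and so on (the Atbash cipher).
Decoding glk: g↔t, l↔o, k↔p.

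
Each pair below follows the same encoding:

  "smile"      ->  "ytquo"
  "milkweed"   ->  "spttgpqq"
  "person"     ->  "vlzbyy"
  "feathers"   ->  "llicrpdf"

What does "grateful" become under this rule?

The shift increases by 1 at each position, starting from +6: 6, 7, 8, ….
For grateful: g+6=m, r+7=y, a+8=i, t+9=c, e+10=o, f+11=q, u+12=g, l+13=y.

myicoqgy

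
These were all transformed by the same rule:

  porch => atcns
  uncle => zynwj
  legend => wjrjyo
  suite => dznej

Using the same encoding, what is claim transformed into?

The shift depends on letter class: consonant p→a is +11, but vowel o→t is +5. The rule splits by letter class: vowels +5, consonants +11.
For claim: c(cons)+11=n, l(cons)+11=w, a(vowel)+5=f, i(vowel)+5=n, m(cons)+11=x.

nwfnx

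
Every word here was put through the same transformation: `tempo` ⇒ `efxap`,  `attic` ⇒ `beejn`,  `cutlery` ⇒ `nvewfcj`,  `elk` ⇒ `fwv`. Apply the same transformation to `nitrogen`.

Vowels shift forward by 1 and consonants shift forward by 11.
Applying it to nitrogen: n(cons)+11=y, i(vowel)+1=j, t(cons)+11=e, r(cons)+11=c, o(vowel)+1=p, g(cons)+11=r, e(vowel)+1=f, n(cons)+11=y.

yjecprfy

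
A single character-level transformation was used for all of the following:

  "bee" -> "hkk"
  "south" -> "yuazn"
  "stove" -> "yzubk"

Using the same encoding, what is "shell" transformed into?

This is a Caesar cipher with shift 6.
Applying it to shell: s+6=y, h+6=n, e+6=k, l+6=r, l+6=r.

ynkrr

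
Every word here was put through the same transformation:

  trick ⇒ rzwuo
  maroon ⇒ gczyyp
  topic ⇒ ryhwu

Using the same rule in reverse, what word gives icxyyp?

t(19)→r(17) and r(17)→z(25) fit y≡9x+2 (mod 26); the inverse of 9 mod 26 is 3. Treating letters as 0–25, the rule is x ↦ 9x + 2 (mod 26).
Reversing it on icxyyp: i(8)→3·(8−2)≡18=s; c(2)→3·(2−2)≡0=a; x(23)→3·(23−2)≡11=l; y(24)→3·(24−2)≡14=o; y(24)→3·(24−2)≡14=o; p(15)→3·(15−2)≡13=n (all mod 26).

saloon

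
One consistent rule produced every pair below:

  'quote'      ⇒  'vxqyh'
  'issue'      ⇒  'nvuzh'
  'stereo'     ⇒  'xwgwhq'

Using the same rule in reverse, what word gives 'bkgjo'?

Shifts by position in quote: pos 0: q→v (+5), pos 1: u→x (+3), pos 2: o→q (+2), pos 3: t→y (+5), pos 4: e→h (+3) — repeating every 3. It's a Vigenère-style cipher with numeric key [5,3,2]: position i shifts by key[i mod 3].
Reversing it on bkgjo: b−5=w, k−3=h, g−2=e, j−5=e, o−3=l.

wheel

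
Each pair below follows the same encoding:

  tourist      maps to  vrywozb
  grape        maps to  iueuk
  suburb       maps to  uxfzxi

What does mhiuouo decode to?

The shift increases by 1 at each position, starting from +2: 2, 3, 4, ….
Undoing it on mhiuouo: m−2=k, h−3=e, i−4=e, u−5=p, o−6=i, u−7=n, o−8=g.

keeping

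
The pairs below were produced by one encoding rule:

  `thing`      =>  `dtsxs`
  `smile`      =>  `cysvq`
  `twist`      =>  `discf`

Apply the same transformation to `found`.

Shifts by position in thing: pos 0: t→d (+10), pos 1: h→t (+12), pos 2: i→s (+10), pos 3: n→x (+10), pos 4: g→s (+12) — repeating every 3. A repeating key of period 3 is used — shifts +10, +12, +10 over and over.
For found: f+10=p, o+12=a, u+10=e, n+10=x, d+12=p.

paexp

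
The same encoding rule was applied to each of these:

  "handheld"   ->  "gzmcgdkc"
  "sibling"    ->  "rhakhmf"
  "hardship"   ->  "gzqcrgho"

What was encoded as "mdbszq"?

Compare letters: h→g is +25, a→z is +25, n→m is +25 — a constant shift. It's a constant shift of +25 (ROT25).
Decoding mdbszq: m−25=n, d−25=e, b−25=c, s−25=t, z−25=a, q−25=r.

nectar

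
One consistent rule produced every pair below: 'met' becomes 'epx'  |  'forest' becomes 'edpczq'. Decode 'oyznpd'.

The output letters match the input read backwards, each shifted +11: met reversed is tem. The word is reversed, then every letter is shifted forward by 11.
Undoing it on oyznpd: shift back: o−11=d, y−11=n, z−11=o, n−11=c, p−11=e, d−11=s → dnoces; then reverse → second.

second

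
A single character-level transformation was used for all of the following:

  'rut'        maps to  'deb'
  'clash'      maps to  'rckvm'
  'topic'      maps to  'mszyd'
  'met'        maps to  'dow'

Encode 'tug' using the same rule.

The output letters match the input read backwards, each shifted +10: rut reversed is tur. The word is reversed, then every letter is shifted forward by 10.
For tug: reverse → gut; then shift: g+10=q, u+10=e, t+10=d.

qed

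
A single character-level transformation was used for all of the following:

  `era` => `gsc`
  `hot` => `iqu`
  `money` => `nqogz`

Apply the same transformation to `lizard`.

The shift depends on letter class: consonant r→s is +1, but vowel e→g is +2. Vowels shift forward by 2 and consonants shift forward by 1.
On lizard: l(cons)+1=m, i(vowel)+2=k, z(cons)+1=a, a(vowel)+2=c, r(cons)+1=s, d(cons)+1=e.

mkacse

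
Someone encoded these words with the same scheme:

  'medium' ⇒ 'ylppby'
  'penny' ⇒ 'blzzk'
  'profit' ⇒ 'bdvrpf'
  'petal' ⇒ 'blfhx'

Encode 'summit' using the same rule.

ebyypf

The shift depends on letter class: consonant m→y is +12, but vowel e→l is +7. Two shifts are in play — +7 for a/e/i/o/u, +12 for every other letter.
On summit: s(cons)+12=e, u(vowel)+7=b, m(cons)+12=y, m(cons)+12=y, i(vowel)+7=p, t(cons)+12=f.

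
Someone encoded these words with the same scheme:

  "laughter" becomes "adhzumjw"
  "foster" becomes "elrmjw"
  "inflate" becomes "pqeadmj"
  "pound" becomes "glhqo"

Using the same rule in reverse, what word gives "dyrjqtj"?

l(11)→a(0) and a(0)→d(3) fit y≡21x+3 (mod 26); the inverse of 21 mod 26 is 5. Treating letters as 0–25, the rule is x ↦ 21x + 3 (mod 26).
Reversing it on dyrjqtj: d(3)→5·(3−3)≡0=a; y(24)→5·(24−3)≡1=b; r(17)→5·(17−3)≡18=s; j(9)→5·(9−3)≡4=e; q(16)→5·(16−3)≡13=n; t(19)→5·(19−3)≡2=c; j(9)→5·(9−3)≡4=e (all mod 26).

absence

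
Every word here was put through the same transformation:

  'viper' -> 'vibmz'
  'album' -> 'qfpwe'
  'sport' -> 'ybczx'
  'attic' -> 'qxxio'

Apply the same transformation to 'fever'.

Treating letters as 0–25, the rule is x ↦ 25x + 16 (mod 26).
Applying it to fever: f(5)→25·5+16≡11=l; e(4)→25·4+16≡12=m; v(21)→25·21+16≡21=v; e(4)→25·4+16≡12=m; r(17)→25·17+16≡25=z (all mod 26).

lmvmz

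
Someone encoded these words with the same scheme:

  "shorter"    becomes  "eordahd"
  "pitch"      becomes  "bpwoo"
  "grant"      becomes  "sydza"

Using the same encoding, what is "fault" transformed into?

Shifts by position in shorter: pos 0: s→e (+12), pos 1: h→o (+7), pos 2: o→r (+3), pos 3: r→d (+12), pos 4: t→a (+7), pos 5: e→h (+3) — repeating every 3. It's a Vigenère-style cipher with numeric key [12,7,3]: position i shifts by key[i mod 3].
On fault: f+12=r, a+7=h, u+3=x, l+12=x, t+7=a.

rhxxa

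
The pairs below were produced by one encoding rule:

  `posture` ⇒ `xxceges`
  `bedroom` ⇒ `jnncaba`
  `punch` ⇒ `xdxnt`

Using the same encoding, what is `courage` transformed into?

kxecmts

In posture: p→x is +8, o→x is +9, s→c is +10, t→e is +11 — the shift increases by 1 each position. Letter i (0-indexed) is shifted by i+8, so successive shifts are 8, 9, 10, ….
For courage: c+8=k, o+9=x, u+10=e, r+11=c, a+12=m, g+13=t, e+14=s.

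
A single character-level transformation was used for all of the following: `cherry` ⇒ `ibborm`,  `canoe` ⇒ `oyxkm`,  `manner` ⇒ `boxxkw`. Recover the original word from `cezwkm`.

The output letters match the input read backwards, each shifted +10: cherry reversed is yrrehc. Read the word backwards and shift each letter +10.
Reversing it on cezwkm: shift back: c−10=s, e−10=u, z−10=p, w−10=m, k−10=a, m−10=c → supmac; then reverse → campus.

campus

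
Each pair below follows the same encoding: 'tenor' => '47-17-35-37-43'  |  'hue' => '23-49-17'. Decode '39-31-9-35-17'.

t(#20)→47 and e(#5)→17: differences scale by 2, so n = 2·pos + 7. The formula is n = 2×(alphabet index, a=1) + 7.
Reversing it on 39-31-9-35-17: 39→(39−7)÷2=16=p, 31→(31−7)÷2=12=l, 9→(9−7)÷2=1=a, 35→(35−7)÷2=14=n, 17→(17−7)÷2=5=e.

plane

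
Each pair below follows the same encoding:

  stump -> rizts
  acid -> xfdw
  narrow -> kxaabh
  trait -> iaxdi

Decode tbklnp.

monkey

s(18)→r(17) and t(19)→i(8) fit y≡17x+23 (mod 26); the inverse of 17 mod 26 is 23. This is an affine cipher: with a=0,…,z=25, each position x becomes (17x+23) mod 26.
Undoing it on tbklnp: t(19)→23·(19−23)≡12=m; b(1)→23·(1−23)≡14=o; k(10)→23·(10−23)≡13=n; l(11)→23·(11−23)≡10=k; n(13)→23·(13−23)≡4=e; p(15)→23·(15−23)≡24=y (all mod 26).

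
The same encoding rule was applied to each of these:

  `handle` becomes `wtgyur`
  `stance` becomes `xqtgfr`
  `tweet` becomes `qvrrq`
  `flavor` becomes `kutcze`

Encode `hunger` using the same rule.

wjgdre

h(7)→w(22) and a(0)→t(19) fit y≡19x+19 (mod 26); the inverse of 19 mod 26 is 11. Treating letters as 0–25, the rule is x ↦ 19x + 19 (mod 26).
For hunger: h(7)→19·7+19≡22=w; u(20)→19·20+19≡9=j; n(13)→19·13+19≡6=g; g(6)→19·6+19≡3=d; e(4)→19·4+19≡17=r; r(17)→19·17+19≡4=e (all mod 26).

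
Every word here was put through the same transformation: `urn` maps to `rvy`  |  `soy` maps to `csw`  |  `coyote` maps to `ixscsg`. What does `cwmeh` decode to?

The output letters match the input read backwards, each shifted +4: urn reversed is nru. Two steps: reverse the string, then apply a Caesar shift of +4.
Reversing it on cwmeh: shift back: c−4=y, w−4=s, m−4=i, e−4=a, h−4=d → ysiad; then reverse → daisy.

daisy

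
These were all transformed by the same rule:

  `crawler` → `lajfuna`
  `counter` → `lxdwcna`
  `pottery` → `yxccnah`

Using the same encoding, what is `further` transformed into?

odacqna

Compare letters: c→l is +9, r→a is +9, a→j is +9 — a constant shift. This is a Caesar cipher with shift 9.
For further: f+9=o, u+9=d, r+9=a, t+9=c, h+9=q, e+9=n, r+9=a.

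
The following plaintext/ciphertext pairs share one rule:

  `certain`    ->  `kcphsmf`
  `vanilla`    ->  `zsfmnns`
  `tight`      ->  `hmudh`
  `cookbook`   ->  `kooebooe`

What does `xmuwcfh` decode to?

c(2)→k(10) and e(4)→c(2) fit y≡9x+18 (mod 26); the inverse of 9 mod 26 is 3. Treating letters as 0–25, the rule is x ↦ 9x + 18 (mod 26).
Undoing it on xmuwcfh: x(23)→3·(23−18)≡15=p; m(12)→3·(12−18)≡8=i; u(20)→3·(20−18)≡6=g; w(22)→3·(22−18)≡12=m; c(2)→3·(2−18)≡4=e; f(5)→3·(5−18)≡13=n; h(7)→3·(7−18)≡19=t (all mod 26).

pigment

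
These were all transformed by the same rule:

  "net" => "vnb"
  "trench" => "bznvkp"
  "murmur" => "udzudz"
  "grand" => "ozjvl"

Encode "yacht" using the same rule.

Two shifts are in play — +9 for a/e/i/o/u, +8 for every other letter.
Applying it to yacht: y(cons)+8=g, a(vowel)+9=j, c(cons)+8=k, h(cons)+8=p, t(cons)+8=b.

gjkpb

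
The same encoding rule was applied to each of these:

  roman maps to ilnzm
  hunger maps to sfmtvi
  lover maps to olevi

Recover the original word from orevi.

liver

Each pair mirrors across the alphabet (r↔i, o↔l, m↔n): positions sum to 25. Letters are reflected about the middle of the alphabet (position → 25−position): Atbash.
Decoding orevi: o↔l, r↔i, e↔v, v↔e, i↔r.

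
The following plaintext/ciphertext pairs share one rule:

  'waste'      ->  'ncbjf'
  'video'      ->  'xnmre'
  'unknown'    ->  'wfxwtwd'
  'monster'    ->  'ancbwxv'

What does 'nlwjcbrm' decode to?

distance

The output letters match the input read backwards, each shifted +9: waste reversed is etsaw. Two steps: reverse the string, then apply a Caesar shift of +9.
Undoing it on nlwjcbrm: shift back: n−9=e, l−9=c, w−9=n, j−9=a, c−9=t, b−9=s, r−9=i, m−9=d → ecnatsid; then reverse → distance.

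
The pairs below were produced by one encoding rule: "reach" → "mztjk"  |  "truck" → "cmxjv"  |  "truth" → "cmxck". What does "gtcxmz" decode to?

r(17)→m(12) and e(4)→z(25) fit y≡21x+19 (mod 26); the inverse of 21 mod 26 is 5. Treating letters as 0–25, the rule is x ↦ 21x + 19 (mod 26).
Reversing it on gtcxmz: g(6)→5·(6−19)≡13=n; t(19)→5·(19−19)≡0=a; c(2)→5·(2−19)≡19=t; x(23)→5·(23−19)≡20=u; m(12)→5·(12−19)≡17=r; z(25)→5·(25−19)≡4=e (all mod 26).

nature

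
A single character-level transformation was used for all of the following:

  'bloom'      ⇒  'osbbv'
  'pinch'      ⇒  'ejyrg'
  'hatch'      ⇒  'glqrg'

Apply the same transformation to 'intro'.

jyqkb

b(1)→o(14) and l(11)→s(18) fit y≡3x+11 (mod 26); the inverse of 3 mod 26 is 9. Treating letters as 0–25, the rule is x ↦ 3x + 11 (mod 26).
Applying it to intro: i(8)→3·8+11≡9=j; n(13)→3·13+11≡24=y; t(19)→3·19+11≡16=q; r(17)→3·17+11≡10=k; o(14)→3·14+11≡1=b (all mod 26).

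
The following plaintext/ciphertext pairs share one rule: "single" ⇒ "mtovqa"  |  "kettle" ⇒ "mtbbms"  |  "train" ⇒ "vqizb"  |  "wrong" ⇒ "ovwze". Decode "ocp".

The output letters match the input read backwards, each shifted +8: single reversed is elgnis. The word is reversed, then every letter is shifted forward by 8.
Reversing it on ocp: shift back: o−8=g, c−8=u, p−8=h → guh; then reverse → hug.

hug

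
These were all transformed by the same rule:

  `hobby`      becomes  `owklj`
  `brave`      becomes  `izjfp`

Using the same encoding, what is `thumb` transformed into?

In hobby: h→o is +7, o→w is +8, b→k is +9, b→l is +10 — the shift increases by 1 each position. The shift increases by 1 at each position, starting from +7: 7, 8, 9, ….
Applying it to thumb: t+7=a, h+8=p, u+9=d, m+10=w, b+11=m.

apdwm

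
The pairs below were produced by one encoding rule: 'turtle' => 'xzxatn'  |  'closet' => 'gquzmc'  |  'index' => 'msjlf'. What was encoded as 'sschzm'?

onward

In turtle: t→x is +4, u→z is +5, r→x is +6, t→a is +7 — the shift increases by 1 each position. Each letter shifts forward by (position + 4), i.e. 4, 5, 6, … — the shift grows by one for each successive letter.
Decoding sschzm: s−4=o, s−5=n, c−6=w, h−7=a, z−8=r, m−9=d.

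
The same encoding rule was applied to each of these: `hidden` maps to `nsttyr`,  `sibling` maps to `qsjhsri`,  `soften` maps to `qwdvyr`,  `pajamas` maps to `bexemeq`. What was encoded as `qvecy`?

stake

h(7)→n(13) and i(8)→s(18) fit y≡5x+4 (mod 26); the inverse of 5 mod 26 is 21. Treating letters as 0–25, the rule is x ↦ 5x + 4 (mod 26).
Reversing it on qvecy: q(16)→21·(16−4)≡18=s; v(21)→21·(21−4)≡19=t; e(4)→21·(4−4)≡0=a; c(2)→21·(2−4)≡10=k; y(24)→21·(24−4)≡4=e (all mod 26).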